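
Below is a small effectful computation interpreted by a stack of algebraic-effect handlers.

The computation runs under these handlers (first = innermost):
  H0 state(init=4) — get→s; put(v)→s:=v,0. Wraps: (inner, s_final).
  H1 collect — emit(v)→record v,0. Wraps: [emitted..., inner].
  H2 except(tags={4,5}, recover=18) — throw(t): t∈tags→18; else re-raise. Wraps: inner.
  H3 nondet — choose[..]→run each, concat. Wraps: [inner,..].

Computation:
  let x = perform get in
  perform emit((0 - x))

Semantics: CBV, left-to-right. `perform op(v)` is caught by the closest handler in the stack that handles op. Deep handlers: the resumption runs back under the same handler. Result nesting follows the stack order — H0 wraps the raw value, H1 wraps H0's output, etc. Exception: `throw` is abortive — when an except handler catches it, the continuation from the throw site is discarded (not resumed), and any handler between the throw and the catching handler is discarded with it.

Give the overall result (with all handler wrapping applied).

Answer: [[-4, (0, 4)]]

Evaluation trace:
get @ H0 ⇒ 4
emit(-4) @ H1 ⇒ out+=-4
H0 returns (0, 4)
H1 returns [-4, (0, 4)]
H2 returns [-4, (0, 4)]
H3 returns [[-4, (0, 4)]]
= [[-4, (0, 4)]]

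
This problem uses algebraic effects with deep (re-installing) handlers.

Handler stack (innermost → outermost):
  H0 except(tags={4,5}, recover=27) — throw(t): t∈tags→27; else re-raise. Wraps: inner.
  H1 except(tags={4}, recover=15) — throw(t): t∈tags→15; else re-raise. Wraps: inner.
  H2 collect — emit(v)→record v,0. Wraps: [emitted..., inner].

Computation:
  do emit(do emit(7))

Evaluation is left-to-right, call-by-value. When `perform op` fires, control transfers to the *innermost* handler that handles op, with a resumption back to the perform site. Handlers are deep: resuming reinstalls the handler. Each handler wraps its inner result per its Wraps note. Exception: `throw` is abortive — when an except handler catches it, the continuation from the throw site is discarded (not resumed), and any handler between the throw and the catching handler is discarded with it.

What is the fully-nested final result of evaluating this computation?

Answer: [7, 0, 0]

Evaluation trace:
emit(7) @ H2 ⇒ out+=7
emit(0) @ H2 ⇒ out+=0
H0 returns 0
H1 returns 0
H2 returns [7, 0, 0]
= [7, 0, 0]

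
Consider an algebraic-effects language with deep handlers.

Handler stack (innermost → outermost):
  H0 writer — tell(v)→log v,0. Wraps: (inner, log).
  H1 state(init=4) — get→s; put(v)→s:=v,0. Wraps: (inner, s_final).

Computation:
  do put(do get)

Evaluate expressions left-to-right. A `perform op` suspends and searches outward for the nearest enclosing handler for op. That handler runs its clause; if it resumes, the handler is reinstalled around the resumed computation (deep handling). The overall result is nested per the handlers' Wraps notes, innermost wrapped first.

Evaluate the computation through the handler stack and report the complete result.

Working:
get @ H1 ⇒ 4
put(4) @ H1 ⇒ s:=4
H0 returns (0, ())
H1 returns ((0, ()), 4)
= ((0, ()), 4)

Answer: ((0, ()), 4)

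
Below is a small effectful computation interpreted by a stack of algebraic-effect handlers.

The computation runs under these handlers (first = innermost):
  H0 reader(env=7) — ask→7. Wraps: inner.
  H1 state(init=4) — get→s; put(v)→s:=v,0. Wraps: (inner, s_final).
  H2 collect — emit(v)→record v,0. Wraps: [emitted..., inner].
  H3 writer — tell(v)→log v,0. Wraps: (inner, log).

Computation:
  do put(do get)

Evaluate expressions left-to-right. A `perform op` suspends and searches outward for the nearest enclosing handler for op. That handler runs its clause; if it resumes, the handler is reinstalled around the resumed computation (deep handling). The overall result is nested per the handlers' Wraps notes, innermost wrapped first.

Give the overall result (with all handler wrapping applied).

Answer: ([(0, 4)], ())

Working:
get @ H1 ⇒ 4
put(4) @ H1 ⇒ s:=4
H0 returns 0
H1 returns (0, 4)
H2 returns [(0, 4)]
H3 returns ([(0, 4)], ())
= ([(0, 4)], ())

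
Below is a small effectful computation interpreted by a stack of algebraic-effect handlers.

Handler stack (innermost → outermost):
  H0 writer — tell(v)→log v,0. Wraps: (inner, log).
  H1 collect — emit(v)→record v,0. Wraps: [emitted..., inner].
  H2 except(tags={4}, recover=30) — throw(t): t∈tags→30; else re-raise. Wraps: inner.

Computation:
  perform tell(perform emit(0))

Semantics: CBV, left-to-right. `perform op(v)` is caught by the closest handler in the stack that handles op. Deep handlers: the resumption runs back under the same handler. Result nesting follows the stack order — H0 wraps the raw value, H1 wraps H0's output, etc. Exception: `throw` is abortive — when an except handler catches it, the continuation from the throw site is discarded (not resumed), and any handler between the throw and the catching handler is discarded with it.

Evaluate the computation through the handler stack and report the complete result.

Evaluation trace:
emit(0) @ H1 ⇒ out+=0
tell(0) @ H0 ⇒ log+=0
H0 returns (0, (0))
H1 returns [0, (0, (0))]
H2 returns [0, (0, (0))]
= [0, (0, (0))]

Answer: [0, (0, (0))]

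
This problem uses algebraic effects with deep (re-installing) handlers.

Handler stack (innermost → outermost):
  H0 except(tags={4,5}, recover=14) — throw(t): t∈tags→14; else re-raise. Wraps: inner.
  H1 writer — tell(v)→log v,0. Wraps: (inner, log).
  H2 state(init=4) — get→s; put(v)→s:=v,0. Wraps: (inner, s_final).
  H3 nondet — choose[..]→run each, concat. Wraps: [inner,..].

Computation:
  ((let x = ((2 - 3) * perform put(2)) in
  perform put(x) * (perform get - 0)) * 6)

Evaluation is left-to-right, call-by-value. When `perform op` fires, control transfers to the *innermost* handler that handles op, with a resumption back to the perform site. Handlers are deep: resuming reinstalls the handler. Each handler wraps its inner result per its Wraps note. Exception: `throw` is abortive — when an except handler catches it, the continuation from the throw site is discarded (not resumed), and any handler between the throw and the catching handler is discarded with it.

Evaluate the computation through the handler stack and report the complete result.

Evaluation trace:
put(2) @ H2 ⇒ s:=2
put(0) @ H2 ⇒ s:=0
get @ H2 ⇒ 0
H0 returns 0
H1 returns (0, ())
H2 returns ((0, ()), 0)
H3 returns [((0, ()), 0)]
= [((0, ()), 0)]

Answer: [((0, ()), 0)]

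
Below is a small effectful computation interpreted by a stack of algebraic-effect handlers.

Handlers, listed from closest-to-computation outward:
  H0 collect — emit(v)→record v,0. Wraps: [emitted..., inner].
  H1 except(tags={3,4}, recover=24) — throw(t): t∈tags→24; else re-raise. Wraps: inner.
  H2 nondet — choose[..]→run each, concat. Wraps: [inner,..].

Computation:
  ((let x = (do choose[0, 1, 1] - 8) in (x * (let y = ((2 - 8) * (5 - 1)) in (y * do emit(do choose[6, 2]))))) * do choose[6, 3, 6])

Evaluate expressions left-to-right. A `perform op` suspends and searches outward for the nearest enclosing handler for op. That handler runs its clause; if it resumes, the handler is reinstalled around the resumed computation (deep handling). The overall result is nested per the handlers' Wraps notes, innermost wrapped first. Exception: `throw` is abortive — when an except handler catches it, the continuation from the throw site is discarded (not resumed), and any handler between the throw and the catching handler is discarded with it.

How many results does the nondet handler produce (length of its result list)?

Step-by-step:
choose[0, 1, 1] @ H2
  branch[0] choose=0:
    choose[6, 2] @ H2
      branch[0] choose=6:
        emit(6) @ H0 ⇒ out+=6
        choose[6, 3, 6] @ H2
          branch[0] choose=6:
            H0 returns [6, 0]
            H1 returns [6, 0]
            H2 returns [[6, 0]]
          branch[1] choose=3:
            H0 returns [6, 0]
            H1 returns [6, 0]
            H2 returns [[6, 0]]
          branch[2] choose=6:
            H0 returns [6, 0]
            H1 returns [6, 0]
            H2 returns [[6, 0]]
      branch[1] choose=2:
        emit(2) @ H0 ⇒ out+=2
        choose[6, 3, 6] @ H2
          branch[0] choose=6:
            H0 returns [2, 0]
            H1 returns [2, 0]
            H2 returns [[2, 0]]
          branch[1] choose=3:
            H0 returns [2, 0]
            H1 returns [2, 0]
            H2 returns [[2, 0]]
          branch[2] choose=6:
            H0 returns [2, 0]
            H1 returns [2, 0]
            H2 returns [[2, 0]]
  branch[1] choose=1:
    choose[6, 2] @ H2
      branch[0] choose=6:
        emit(6) @ H0 ⇒ out+=6
        choose[6, 3, 6] @ H2
          branch[0] choose=6:
            H0 returns [6, 0]
            H1 returns [6, 0]
            H2 returns [[6, 0]]
          branch[1] choose=3:
            H0 returns [6, 0]
            H1 returns [6, 0]
            H2 returns [[6, 0]]
          branch[2] choose=6:
            H0 returns [6, 0]
            H1 returns [6, 0]
            H2 returns [[6, 0]]
      branch[1] choose=2:
        emit(2) @ H0 ⇒ out+=2
        choose[6, 3, 6] @ H2
          branch[0] choose=6:
            H0 returns [2, 0]
            H1 returns [2, 0]
            H2 returns [[2, 0]]
          branch[1] choose=3:
            H0 returns [2, 0]
            H1 returns [2, 0]
            H2 returns [[2, 0]]
          branch[2] choose=6:
            H0 returns [2, 0]
            H1 returns [2, 0]
            H2 returns [[2, 0]]
  branch[2] choose=1:
    choose[6, 2] @ H2
      branch[0] choose=6:
        emit(6) @ H0 ⇒ out+=6
        choose[6, 3, 6] @ H2
          branch[0] choose=6:
            H0 returns [6, 0]
            H1 returns [6, 0]
            H2 returns [[6, 0]]
          branch[1] choose=3:
            H0 returns [6, 0]
            H1 returns [6, 0]
            H2 returns [[6, 0]]
          branch[2] choose=6:
            H0 returns [6, 0]
            H1 returns [6, 0]
            H2 returns [[6, 0]]
      branch[1] choose=2:
        emit(2) @ H0 ⇒ out+=2
        choose[6, 3, 6] @ H2
          branch[0] choose=6:
            H0 returns [2, 0]
            H1 returns [2, 0]
            H2 returns [[2, 0]]
          branch[1] choose=3:
            H0 returns [2, 0]
            H1 returns [2, 0]
            H2 returns [[2, 0]]
          branch[2] choose=6:
            H0 returns [2, 0]
            H1 returns [2, 0]
            H2 returns [[2, 0]]
= [[6, 0], [6, 0], [6, 0], [2, 0], [2, 0], [2, 0], [6, 0], [6, 0], [6, 0], [2, 0], [2, 0], [2, 0], [6, 0], [6, 0], [6, 0], [2, 0], [2, 0], [2, 0]]

Answer: 18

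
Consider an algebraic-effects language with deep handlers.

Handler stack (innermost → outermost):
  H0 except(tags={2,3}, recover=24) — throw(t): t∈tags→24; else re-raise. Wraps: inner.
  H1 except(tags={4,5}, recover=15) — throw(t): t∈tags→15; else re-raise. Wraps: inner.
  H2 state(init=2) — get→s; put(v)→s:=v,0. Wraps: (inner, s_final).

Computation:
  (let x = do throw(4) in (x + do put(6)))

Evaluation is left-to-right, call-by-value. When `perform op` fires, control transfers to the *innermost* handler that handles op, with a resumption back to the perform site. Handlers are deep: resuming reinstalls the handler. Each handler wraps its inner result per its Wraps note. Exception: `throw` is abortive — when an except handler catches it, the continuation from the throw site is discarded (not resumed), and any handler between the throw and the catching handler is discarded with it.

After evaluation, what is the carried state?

Evaluation trace:
throw(4) @ H0 re-raised
throw(4) @ H1 caught ⇒ 15
H2 returns (15, 2)
= (15, 2)

Answer: 2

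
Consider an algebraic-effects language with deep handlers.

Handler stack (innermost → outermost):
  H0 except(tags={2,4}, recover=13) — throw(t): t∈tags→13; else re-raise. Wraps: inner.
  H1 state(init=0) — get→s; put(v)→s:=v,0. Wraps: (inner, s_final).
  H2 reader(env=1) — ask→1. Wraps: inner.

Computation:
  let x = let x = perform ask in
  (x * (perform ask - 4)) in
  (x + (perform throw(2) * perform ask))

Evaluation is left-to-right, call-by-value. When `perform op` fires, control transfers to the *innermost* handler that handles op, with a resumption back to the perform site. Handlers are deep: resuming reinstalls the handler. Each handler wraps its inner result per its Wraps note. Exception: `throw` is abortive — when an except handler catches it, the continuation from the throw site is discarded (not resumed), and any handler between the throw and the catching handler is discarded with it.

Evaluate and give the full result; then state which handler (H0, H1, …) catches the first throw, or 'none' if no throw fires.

Answer: (13, 0) ; first throw caught by: H0

Working:
ask @ H2 ⇒ 1
ask @ H2 ⇒ 1
throw(2) @ H0 caught ⇒ 13
H1 returns (13, 0)
H2 returns (13, 0)
= (13, 0)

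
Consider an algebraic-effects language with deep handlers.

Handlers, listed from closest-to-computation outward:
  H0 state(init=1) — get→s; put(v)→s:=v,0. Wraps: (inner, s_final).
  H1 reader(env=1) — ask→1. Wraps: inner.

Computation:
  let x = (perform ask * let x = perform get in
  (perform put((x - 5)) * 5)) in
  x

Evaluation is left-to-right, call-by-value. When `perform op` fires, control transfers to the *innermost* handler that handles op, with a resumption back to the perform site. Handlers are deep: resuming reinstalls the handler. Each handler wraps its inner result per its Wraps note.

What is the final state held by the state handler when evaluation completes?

Step-by-step:
ask @ H1 ⇒ 1
get @ H0 ⇒ 1
put(-4) @ H0 ⇒ s:=-4
H0 returns (0, -4)
H1 returns (0, -4)
= (0, -4)

Answer: -4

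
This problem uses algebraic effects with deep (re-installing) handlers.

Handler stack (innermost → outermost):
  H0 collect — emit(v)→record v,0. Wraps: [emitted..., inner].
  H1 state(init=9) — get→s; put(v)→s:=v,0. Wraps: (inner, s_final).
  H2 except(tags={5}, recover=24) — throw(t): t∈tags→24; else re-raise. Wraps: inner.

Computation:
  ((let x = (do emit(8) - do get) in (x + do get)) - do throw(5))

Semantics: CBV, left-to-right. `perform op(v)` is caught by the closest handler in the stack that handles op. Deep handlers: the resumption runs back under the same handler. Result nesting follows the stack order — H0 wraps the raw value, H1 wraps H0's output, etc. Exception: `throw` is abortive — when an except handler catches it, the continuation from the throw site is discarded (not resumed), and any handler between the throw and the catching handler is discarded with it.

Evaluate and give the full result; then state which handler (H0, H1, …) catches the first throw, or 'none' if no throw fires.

Step-by-step:
emit(8) @ H0 ⇒ out+=8
get @ H1 ⇒ 9
get @ H1 ⇒ 9
throw(5) @ H2 caught ⇒ 24
= 24

Answer: 24 ; first throw caught by: H2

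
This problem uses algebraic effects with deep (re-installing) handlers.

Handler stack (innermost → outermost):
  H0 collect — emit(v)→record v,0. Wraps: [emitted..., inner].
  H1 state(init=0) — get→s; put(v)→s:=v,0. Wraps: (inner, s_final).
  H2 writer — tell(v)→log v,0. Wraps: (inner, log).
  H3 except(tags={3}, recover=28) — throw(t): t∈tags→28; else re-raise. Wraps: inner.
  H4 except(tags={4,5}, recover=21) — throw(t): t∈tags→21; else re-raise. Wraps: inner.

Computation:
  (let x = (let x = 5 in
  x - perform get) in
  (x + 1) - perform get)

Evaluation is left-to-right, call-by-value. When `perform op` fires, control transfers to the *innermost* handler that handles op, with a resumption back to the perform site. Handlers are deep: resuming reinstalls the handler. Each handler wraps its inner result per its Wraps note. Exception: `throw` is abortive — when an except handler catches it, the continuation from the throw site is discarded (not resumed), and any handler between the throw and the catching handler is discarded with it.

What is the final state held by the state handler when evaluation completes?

Answer: 0

Step-by-step:
get @ H1 ⇒ 0
get @ H1 ⇒ 0
H0 returns [6]
H1 returns ([6], 0)
H2 returns (([6], 0), ())
H3 returns (([6], 0), ())
H4 returns (([6], 0), ())
= (([6], 0), ())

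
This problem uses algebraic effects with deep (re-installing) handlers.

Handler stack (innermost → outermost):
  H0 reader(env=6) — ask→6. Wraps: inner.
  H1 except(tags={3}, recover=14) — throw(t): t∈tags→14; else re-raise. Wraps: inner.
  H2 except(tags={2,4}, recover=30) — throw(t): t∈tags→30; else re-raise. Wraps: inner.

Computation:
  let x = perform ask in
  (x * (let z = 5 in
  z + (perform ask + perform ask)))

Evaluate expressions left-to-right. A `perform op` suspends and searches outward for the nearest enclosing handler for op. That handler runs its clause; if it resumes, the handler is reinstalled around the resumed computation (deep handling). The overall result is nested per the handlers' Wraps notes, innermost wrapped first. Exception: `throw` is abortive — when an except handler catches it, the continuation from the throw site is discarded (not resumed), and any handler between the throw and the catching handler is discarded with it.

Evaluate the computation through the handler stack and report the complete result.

Step-by-step:
ask @ H0 ⇒ 6
ask @ H0 ⇒ 6
ask @ H0 ⇒ 6
H0 returns 102
H1 returns 102
H2 returns 102
= 102

Answer: 102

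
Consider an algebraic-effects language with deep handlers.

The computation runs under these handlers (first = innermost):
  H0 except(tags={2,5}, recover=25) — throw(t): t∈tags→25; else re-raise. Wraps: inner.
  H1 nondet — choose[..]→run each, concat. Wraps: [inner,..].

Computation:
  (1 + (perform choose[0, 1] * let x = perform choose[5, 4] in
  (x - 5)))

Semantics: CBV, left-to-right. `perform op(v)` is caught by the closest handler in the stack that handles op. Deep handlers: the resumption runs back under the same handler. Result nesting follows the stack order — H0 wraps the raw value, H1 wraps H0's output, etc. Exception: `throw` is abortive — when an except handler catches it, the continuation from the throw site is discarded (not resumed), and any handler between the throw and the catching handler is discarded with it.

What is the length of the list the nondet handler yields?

Answer: 4

Evaluation trace:
choose[0, 1] @ H1
  branch[0] choose=0:
    choose[5, 4] @ H1
      branch[0] choose=5:
        H0 returns 1
        H1 returns [1]
      branch[1] choose=4:
        H0 returns 1
        H1 returns [1]
  branch[1] choose=1:
    choose[5, 4] @ H1
      branch[0] choose=5:
        H0 returns 1
        H1 returns [1]
      branch[1] choose=4:
        H0 returns 0
        H1 returns [0]
= [1, 1, 1, 0]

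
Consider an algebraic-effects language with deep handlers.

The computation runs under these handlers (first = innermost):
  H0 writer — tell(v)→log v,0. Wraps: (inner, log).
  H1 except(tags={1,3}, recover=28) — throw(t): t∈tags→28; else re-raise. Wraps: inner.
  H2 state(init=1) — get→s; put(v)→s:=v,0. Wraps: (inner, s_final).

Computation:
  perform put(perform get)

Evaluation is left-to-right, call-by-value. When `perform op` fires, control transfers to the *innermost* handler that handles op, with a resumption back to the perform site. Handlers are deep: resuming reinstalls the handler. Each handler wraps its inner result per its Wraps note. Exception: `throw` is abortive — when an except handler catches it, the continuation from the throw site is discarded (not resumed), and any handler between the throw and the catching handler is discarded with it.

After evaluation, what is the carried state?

Evaluation trace:
get @ H2 ⇒ 1
put(1) @ H2 ⇒ s:=1
H0 returns (0, ())
H1 returns (0, ())
H2 returns ((0, ()), 1)
= ((0, ()), 1)

Answer: 1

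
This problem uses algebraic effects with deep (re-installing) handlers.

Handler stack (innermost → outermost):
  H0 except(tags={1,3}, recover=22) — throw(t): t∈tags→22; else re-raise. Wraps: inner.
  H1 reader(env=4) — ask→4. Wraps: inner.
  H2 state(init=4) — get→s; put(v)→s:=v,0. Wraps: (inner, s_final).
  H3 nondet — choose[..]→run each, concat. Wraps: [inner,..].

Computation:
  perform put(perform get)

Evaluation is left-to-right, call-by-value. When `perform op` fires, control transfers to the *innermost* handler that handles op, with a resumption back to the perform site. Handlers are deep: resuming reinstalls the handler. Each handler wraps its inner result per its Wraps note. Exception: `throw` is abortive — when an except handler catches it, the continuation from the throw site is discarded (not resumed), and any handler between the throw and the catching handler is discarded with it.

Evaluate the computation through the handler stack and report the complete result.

Working:
get @ H2 ⇒ 4
put(4) @ H2 ⇒ s:=4
H0 returns 0
H1 returns 0
H2 returns (0, 4)
H3 returns [(0, 4)]
= [(0, 4)]

Answer: [(0, 4)]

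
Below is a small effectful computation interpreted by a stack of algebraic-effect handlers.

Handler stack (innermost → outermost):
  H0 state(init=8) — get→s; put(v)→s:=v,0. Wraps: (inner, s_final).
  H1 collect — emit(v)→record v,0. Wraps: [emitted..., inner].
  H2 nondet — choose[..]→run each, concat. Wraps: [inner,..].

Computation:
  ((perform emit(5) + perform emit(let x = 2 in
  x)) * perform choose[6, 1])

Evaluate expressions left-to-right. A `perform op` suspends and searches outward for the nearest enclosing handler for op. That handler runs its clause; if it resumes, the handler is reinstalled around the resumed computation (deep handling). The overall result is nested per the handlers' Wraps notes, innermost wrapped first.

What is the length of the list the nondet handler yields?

Working:
emit(5) @ H1 ⇒ out+=5
emit(2) @ H1 ⇒ out+=2
choose[6, 1] @ H2
  branch[0] choose=6:
    H0 returns (0, 8)
    H1 returns [5, 2, (0, 8)]
    H2 returns [[5, 2, (0, 8)]]
  branch[1] choose=1:
    H0 returns (0, 8)
    H1 returns [5, 2, (0, 8)]
    H2 returns [[5, 2, (0, 8)]]
= [[5, 2, (0, 8)], [5, 2, (0, 8)]]

Answer: 2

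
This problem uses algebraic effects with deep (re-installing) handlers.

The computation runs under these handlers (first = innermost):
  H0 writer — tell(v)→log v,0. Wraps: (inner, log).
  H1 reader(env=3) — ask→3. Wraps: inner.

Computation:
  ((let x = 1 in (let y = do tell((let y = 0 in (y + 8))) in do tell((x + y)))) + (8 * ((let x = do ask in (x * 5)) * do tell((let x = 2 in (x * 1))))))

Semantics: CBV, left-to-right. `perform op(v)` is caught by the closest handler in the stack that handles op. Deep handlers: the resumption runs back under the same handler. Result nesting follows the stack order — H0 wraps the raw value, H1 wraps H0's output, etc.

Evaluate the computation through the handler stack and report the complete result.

Answer: (0, (8, 1, 2))

Evaluation trace:
tell(8) @ H0 ⇒ log+=8
tell(1) @ H0 ⇒ log+=1
ask @ H1 ⇒ 3
tell(2) @ H0 ⇒ log+=2
H0 returns (0, (8, 1, 2))
H1 returns (0, (8, 1, 2))
= (0, (8, 1, 2))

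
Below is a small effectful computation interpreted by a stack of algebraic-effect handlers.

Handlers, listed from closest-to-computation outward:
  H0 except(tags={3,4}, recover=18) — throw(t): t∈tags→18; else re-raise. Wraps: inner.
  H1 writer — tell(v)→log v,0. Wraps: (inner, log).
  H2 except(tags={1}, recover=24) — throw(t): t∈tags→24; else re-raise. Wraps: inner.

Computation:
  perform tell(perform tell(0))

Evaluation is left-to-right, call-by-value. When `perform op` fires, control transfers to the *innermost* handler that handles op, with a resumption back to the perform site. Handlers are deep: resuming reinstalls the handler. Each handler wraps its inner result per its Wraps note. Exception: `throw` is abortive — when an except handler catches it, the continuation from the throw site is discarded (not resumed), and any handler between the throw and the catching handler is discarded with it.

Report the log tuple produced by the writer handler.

Answer: (0, 0)

Evaluation trace:
tell(0) @ H1 ⇒ log+=0
tell(0) @ H1 ⇒ log+=0
H0 returns 0
H1 returns (0, (0, 0))
H2 returns (0, (0, 0))
= (0, (0, 0))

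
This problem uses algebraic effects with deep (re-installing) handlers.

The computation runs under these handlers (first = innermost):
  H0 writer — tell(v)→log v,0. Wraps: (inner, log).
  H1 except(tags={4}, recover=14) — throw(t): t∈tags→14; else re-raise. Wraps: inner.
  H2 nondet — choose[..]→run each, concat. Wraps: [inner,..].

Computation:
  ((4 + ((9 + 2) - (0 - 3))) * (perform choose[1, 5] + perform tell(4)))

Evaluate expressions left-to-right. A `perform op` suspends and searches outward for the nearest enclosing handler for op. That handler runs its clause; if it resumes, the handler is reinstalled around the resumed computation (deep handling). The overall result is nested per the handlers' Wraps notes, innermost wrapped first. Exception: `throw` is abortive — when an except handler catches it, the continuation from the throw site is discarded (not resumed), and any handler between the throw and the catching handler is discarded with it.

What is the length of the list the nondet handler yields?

Answer: 2

Step-by-step:
choose[1, 5] @ H2
  branch[0] choose=1:
    tell(4) @ H0 ⇒ log+=4
    H0 returns (18, (4))
    H1 returns (18, (4))
    H2 returns [(18, (4))]
  branch[1] choose=5:
    tell(4) @ H0 ⇒ log+=4
    H0 returns (90, (4))
    H1 returns (90, (4))
    H2 returns [(90, (4))]
= [(18, (4)), (90, (4))]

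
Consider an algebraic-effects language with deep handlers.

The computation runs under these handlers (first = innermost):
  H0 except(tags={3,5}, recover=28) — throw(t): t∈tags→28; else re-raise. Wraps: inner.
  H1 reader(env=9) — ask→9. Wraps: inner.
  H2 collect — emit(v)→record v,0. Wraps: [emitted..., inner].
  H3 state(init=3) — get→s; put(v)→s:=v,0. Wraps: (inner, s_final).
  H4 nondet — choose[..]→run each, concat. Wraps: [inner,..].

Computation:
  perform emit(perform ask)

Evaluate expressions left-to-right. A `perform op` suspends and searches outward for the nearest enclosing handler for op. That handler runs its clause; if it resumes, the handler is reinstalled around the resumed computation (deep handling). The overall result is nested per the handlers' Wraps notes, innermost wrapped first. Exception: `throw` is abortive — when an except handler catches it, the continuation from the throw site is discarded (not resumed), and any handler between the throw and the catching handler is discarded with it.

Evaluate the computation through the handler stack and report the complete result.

Working:
ask @ H1 ⇒ 9
emit(9) @ H2 ⇒ out+=9
H0 returns 0
H1 returns 0
H2 returns [9, 0]
H3 returns ([9, 0], 3)
H4 returns [([9, 0], 3)]
= [([9, 0], 3)]

Answer: [([9, 0], 3)]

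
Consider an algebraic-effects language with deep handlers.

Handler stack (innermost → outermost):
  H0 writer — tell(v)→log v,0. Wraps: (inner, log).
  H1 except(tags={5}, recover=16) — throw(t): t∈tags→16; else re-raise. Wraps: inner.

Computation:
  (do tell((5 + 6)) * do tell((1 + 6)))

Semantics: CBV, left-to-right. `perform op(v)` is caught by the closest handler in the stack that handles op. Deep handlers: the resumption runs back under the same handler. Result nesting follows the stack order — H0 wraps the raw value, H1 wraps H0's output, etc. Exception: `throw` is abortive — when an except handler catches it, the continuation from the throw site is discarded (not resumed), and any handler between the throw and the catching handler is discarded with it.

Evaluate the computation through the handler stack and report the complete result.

Answer: (0, (11, 7))

Step-by-step:
tell(11) @ H0 ⇒ log+=11
tell(7) @ H0 ⇒ log+=7
H0 returns (0, (11, 7))
H1 returns (0, (11, 7))
= (0, (11, 7))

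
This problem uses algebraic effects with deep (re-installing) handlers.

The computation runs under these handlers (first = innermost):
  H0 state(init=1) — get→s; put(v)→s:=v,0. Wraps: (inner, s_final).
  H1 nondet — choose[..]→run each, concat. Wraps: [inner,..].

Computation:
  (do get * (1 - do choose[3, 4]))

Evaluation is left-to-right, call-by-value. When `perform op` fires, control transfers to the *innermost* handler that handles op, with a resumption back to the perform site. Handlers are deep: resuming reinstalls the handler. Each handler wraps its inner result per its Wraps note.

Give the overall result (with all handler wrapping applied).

Answer: [(-2, 1), (-3, 1)]

Evaluation trace:
get @ H0 ⇒ 1
choose[3, 4] @ H1
  branch[0] choose=3:
    H0 returns (-2, 1)
    H1 returns [(-2, 1)]
  branch[1] choose=4:
    H0 returns (-3, 1)
    H1 returns [(-3, 1)]
= [(-2, 1), (-3, 1)]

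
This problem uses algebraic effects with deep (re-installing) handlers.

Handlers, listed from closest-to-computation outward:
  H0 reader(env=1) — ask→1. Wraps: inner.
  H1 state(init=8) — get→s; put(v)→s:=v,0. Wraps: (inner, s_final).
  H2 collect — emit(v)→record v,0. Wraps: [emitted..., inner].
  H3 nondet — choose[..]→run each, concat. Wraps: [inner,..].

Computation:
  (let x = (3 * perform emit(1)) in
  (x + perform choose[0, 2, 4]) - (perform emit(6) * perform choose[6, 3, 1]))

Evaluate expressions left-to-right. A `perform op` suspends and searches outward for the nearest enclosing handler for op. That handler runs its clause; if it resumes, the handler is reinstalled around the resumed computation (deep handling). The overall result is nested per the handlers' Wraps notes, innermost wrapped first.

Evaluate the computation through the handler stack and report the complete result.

Step-by-step:
emit(1) @ H2 ⇒ out+=1
choose[0, 2, 4] @ H3
  branch[0] choose=0:
    emit(6) @ H2 ⇒ out+=6
    choose[6, 3, 1] @ H3
      branch[0] choose=6:
        H0 returns 0
        H1 returns (0, 8)
        H2 returns [1, 6, (0, 8)]
        H3 returns [[1, 6, (0, 8)]]
      branch[1] choose=3:
        H0 returns 0
        H1 returns (0, 8)
        H2 returns [1, 6, (0, 8)]
        H3 returns [[1, 6, (0, 8)]]
      branch[2] choose=1:
        H0 returns 0
        H1 returns (0, 8)
        H2 returns [1, 6, (0, 8)]
        H3 returns [[1, 6, (0, 8)]]
  branch[1] choose=2:
    emit(6) @ H2 ⇒ out+=6
    choose[6, 3, 1] @ H3
      branch[0] choose=6:
        H0 returns 2
        H1 returns (2, 8)
        H2 returns [1, 6, (2, 8)]
        H3 returns [[1, 6, (2, 8)]]
      branch[1] choose=3:
        H0 returns 2
        H1 returns (2, 8)
        H2 returns [1, 6, (2, 8)]
        H3 returns [[1, 6, (2, 8)]]
      branch[2] choose=1:
        H0 returns 2
        H1 returns (2, 8)
        H2 returns [1, 6, (2, 8)]
        H3 returns [[1, 6, (2, 8)]]
  branch[2] choose=4:
    emit(6) @ H2 ⇒ out+=6
    choose[6, 3, 1] @ H3
      branch[0] choose=6:
        H0 returns 4
        H1 returns (4, 8)
        H2 returns [1, 6, (4, 8)]
        H3 returns [[1, 6, (4, 8)]]
      branch[1] choose=3:
        H0 returns 4
        H1 returns (4, 8)
        H2 returns [1, 6, (4, 8)]
        H3 returns [[1, 6, (4, 8)]]
      branch[2] choose=1:
        H0 returns 4
        H1 returns (4, 8)
        H2 returns [1, 6, (4, 8)]
        H3 returns [[1, 6, (4, 8)]]
= [[1, 6, (0, 8)], [1, 6, (0, 8)], [1, 6, (0, 8)], [1, 6, (2, 8)], [1, 6, (2, 8)], [1, 6, (2, 8)], [1, 6, (4, 8)], [1, 6, (4, 8)], [1, 6, (4, 8)]]

Answer: [[1, 6, (0, 8)], [1, 6, (0, 8)], [1, 6, (0, 8)], [1, 6, (2, 8)], [1, 6, (2, 8)], [1, 6, (2, 8)], [1, 6, (4, 8)], [1, 6, (4, 8)], [1, 6, (4, 8)]]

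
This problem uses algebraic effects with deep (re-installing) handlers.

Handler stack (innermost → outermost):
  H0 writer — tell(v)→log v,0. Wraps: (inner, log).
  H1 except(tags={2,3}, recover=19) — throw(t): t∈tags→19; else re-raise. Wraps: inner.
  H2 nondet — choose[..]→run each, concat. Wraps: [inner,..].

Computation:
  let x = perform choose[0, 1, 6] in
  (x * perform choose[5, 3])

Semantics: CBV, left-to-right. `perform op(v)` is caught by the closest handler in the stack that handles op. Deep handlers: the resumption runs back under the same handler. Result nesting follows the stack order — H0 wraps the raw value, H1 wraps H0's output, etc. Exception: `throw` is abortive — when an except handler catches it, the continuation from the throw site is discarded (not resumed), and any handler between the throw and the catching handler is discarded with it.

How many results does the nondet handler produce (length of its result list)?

Step-by-step:
choose[0, 1, 6] @ H2
  branch[0] choose=0:
    choose[5, 3] @ H2
      branch[0] choose=5:
        H0 returns (0, ())
        H1 returns (0, ())
        H2 returns [(0, ())]
      branch[1] choose=3:
        H0 returns (0, ())
        H1 returns (0, ())
        H2 returns [(0, ())]
  branch[1] choose=1:
    choose[5, 3] @ H2
      branch[0] choose=5:
        H0 returns (5, ())
        H1 returns (5, ())
        H2 returns [(5, ())]
      branch[1] choose=3:
        H0 returns (3, ())
        H1 returns (3, ())
        H2 returns [(3, ())]
  branch[2] choose=6:
    choose[5, 3] @ H2
      branch[0] choose=5:
        H0 returns (30, ())
        H1 returns (30, ())
        H2 returns [(30, ())]
      branch[1] choose=3:
        H0 returns (18, ())
        H1 returns (18, ())
        H2 returns [(18, ())]
= [(0, ()), (0, ()), (5, ()), (3, ()), (30, ()), (18, ())]

Answer: 6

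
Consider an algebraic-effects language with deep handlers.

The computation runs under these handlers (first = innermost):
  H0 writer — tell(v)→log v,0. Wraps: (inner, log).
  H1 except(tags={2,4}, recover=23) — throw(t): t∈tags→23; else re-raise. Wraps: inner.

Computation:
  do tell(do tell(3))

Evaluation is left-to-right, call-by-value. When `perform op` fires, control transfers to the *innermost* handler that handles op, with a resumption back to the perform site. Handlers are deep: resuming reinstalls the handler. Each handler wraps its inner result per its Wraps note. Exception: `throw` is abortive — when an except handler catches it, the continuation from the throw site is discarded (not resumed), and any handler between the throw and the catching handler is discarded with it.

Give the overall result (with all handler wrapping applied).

Evaluation trace:
tell(3) @ H0 ⇒ log+=3
tell(0) @ H0 ⇒ log+=0
H0 returns (0, (3, 0))
H1 returns (0, (3, 0))
= (0, (3, 0))

Answer: (0, (3, 0))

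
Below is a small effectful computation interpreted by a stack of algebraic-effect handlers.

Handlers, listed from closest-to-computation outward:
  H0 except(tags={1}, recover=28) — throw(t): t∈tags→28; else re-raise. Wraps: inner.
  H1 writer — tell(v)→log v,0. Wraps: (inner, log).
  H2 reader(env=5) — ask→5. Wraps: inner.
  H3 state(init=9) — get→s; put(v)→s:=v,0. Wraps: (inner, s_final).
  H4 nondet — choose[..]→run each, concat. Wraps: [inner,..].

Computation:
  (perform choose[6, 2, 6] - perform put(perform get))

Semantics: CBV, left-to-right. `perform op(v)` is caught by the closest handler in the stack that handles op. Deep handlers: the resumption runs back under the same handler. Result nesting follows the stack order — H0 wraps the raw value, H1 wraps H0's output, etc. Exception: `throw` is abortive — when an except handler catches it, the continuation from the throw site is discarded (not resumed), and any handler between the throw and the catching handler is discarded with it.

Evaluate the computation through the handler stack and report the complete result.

Answer: [((6, ()), 9), ((2, ()), 9), ((6, ()), 9)]

Evaluation trace:
choose[6, 2, 6] @ H4
  branch[0] choose=6:
    get @ H3 ⇒ 9
    put(9) @ H3 ⇒ s:=9
    H0 returns 6
    H1 returns (6, ())
    H2 returns (6, ())
    H3 returns ((6, ()), 9)
    H4 returns [((6, ()), 9)]
  branch[1] choose=2:
    get @ H3 ⇒ 9
    put(9) @ H3 ⇒ s:=9
    H0 returns 2
    H1 returns (2, ())
    H2 returns (2, ())
    H3 returns ((2, ()), 9)
    H4 returns [((2, ()), 9)]
  branch[2] choose=6:
    get @ H3 ⇒ 9
    put(9) @ H3 ⇒ s:=9
    H0 returns 6
    H1 returns (6, ())
    H2 returns (6, ())
    H3 returns ((6, ()), 9)
    H4 returns [((6, ()), 9)]
= [((6, ()), 9), ((2, ()), 9), ((6, ()), 9)]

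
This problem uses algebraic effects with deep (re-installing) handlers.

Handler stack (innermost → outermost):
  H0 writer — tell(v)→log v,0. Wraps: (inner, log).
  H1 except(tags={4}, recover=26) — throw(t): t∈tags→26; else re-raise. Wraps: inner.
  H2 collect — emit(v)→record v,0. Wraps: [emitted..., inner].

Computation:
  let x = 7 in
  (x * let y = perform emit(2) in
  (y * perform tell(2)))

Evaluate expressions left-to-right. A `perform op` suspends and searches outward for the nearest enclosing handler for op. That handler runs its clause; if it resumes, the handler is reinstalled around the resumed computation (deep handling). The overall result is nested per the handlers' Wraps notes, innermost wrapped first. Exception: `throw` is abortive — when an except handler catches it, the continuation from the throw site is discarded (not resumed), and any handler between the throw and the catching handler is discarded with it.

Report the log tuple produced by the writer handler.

Evaluation trace:
emit(2) @ H2 ⇒ out+=2
tell(2) @ H0 ⇒ log+=2
H0 returns (0, (2))
H1 returns (0, (2))
H2 returns [2, (0, (2))]
= [2, (0, (2))]

Answer: (2)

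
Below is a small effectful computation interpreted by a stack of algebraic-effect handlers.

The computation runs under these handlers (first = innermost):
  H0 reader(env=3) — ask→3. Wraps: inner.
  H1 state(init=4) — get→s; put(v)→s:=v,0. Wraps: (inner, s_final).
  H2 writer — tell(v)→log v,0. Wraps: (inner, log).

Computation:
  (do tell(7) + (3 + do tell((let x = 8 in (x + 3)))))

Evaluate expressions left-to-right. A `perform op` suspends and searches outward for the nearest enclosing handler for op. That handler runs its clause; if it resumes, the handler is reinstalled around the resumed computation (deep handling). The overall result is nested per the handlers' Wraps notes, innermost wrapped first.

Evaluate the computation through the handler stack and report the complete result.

Answer: ((3, 4), (7, 11))

Evaluation trace:
tell(7) @ H2 ⇒ log+=7
tell(11) @ H2 ⇒ log+=11
H0 returns 3
H1 returns (3, 4)
H2 returns ((3, 4), (7, 11))
= ((3, 4), (7, 11))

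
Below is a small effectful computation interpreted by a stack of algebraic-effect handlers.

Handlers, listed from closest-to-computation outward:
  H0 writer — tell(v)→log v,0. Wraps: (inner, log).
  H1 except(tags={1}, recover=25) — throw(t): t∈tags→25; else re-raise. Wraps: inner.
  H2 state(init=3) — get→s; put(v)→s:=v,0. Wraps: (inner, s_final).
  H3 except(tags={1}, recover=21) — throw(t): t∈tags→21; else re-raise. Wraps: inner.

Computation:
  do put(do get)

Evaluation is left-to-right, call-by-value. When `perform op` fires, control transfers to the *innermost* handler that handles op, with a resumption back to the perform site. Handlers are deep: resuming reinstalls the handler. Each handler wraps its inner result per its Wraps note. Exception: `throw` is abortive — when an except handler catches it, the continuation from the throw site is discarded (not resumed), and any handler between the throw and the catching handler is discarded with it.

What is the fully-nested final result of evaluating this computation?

Answer: ((0, ()), 3)

Working:
get @ H2 ⇒ 3
put(3) @ H2 ⇒ s:=3
H0 returns (0, ())
H1 returns (0, ())
H2 returns ((0, ()), 3)
H3 returns ((0, ()), 3)
= ((0, ()), 3)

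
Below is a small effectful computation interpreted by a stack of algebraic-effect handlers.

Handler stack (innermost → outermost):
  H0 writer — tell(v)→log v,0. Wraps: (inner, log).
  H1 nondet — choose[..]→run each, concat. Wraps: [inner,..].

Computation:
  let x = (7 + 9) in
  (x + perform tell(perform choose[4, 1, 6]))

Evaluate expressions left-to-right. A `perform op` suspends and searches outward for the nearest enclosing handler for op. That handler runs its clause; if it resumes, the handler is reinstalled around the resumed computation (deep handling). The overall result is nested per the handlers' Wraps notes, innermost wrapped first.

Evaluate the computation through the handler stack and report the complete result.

Evaluation trace:
choose[4, 1, 6] @ H1
  branch[0] choose=4:
    tell(4) @ H0 ⇒ log+=4
    H0 returns (16, (4))
    H1 returns [(16, (4))]
  branch[1] choose=1:
    tell(1) @ H0 ⇒ log+=1
    H0 returns (16, (1))
    H1 returns [(16, (1))]
  branch[2] choose=6:
    tell(6) @ H0 ⇒ log+=6
    H0 returns (16, (6))
    H1 returns [(16, (6))]
= [(16, (4)), (16, (1)), (16, (6))]

Answer: [(16, (4)), (16, (1)), (16, (6))]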